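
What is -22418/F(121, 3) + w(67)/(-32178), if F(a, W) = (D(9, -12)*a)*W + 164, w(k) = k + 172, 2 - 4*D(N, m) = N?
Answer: 2885015101/60655530 ≈ 47.564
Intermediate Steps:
D(N, m) = ½ - N/4
w(k) = 172 + k
F(a, W) = 164 - 7*W*a/4 (F(a, W) = ((½ - ¼*9)*a)*W + 164 = ((½ - 9/4)*a)*W + 164 = (-7*a/4)*W + 164 = -7*W*a/4 + 164 = 164 - 7*W*a/4)
-22418/F(121, 3) + w(67)/(-32178) = -22418/(164 - 7/4*3*121) + (172 + 67)/(-32178) = -22418/(164 - 2541/4) + 239*(-1/32178) = -22418/(-1885/4) - 239/32178 = -22418*(-4/1885) - 239/32178 = 89672/1885 - 239/32178 = 2885015101/60655530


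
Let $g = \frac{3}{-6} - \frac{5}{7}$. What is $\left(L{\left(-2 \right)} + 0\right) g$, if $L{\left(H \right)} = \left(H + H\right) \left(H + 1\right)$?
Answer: $- \frac{34}{7} \approx -4.8571$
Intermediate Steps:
$L{\left(H \right)} = 2 H \left(1 + H\right)$
$g = - \frac{17}{14}$ ($g = 3 \left(- \frac{1}{6}\right) - \frac{5}{7} = - \frac{1}{2} - \frac{5}{7} = - \frac{17}{14} \approx -1.2143$)
$\left(L{\left(-2 \right)} + 0\right) g = \left(2 \left(-2\right) \left(1 - 2\right) + 0\right) \left(- \frac{17}{14}\right) = \left(2 \left(-2\right) \left(-1\right) + 0\right) \left(- \frac{17}{14}\right) = \left(4 + 0\right) \left(- \frac{17}{14}\right) = 4 \left(- \frac{17}{14}\right) = - \frac{34}{7}$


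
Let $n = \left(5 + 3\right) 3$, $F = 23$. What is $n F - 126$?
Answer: $426$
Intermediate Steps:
$n = 24$ ($n = 8 \cdot 3 = 24$)
$n F - 126 = 24 \cdot 23 - 126 = 552 - 126 = 426$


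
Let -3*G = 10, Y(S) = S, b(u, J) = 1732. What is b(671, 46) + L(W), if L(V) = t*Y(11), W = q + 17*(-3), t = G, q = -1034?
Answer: 5086/3 ≈ 1695.3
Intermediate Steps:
G = -10/3 (G = -⅓*10 = -10/3 ≈ -3.3333)
t = -10/3 ≈ -3.3333
W = -1085 (W = -1034 + 17*(-3) = -1034 - 51 = -1085)
L(V) = -110/3 (L(V) = -10/3*11 = -110/3)
b(671, 46) + L(W) = 1732 - 110/3 = 5086/3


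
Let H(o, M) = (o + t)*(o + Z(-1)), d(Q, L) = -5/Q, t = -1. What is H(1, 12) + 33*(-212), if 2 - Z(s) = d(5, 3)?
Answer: -6996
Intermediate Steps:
Z(s) = 3 (Z(s) = 2 - (-5)/5 = 2 - 1*(-1) = 2 + 1 = 3)
H(o, M) = (-1 + o)*(3 + o) (H(o, M) = (o - 1)*(o + 3) = (-1 + o)*(3 + o))
H(1, 12) + 33*(-212) = (-3 + 1² + 2*1) + 33*(-212) = (-3 + 1 + 2) - 6996 = 0 - 6996 = -6996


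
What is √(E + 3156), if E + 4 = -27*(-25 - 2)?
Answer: √3881 ≈ 62.298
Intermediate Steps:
E = 725 (E = -4 - 27*(-25 - 2) = -4 - 27*(-27) = -4 + 729 = 725)
√(E + 3156) = √(725 + 3156) = √3881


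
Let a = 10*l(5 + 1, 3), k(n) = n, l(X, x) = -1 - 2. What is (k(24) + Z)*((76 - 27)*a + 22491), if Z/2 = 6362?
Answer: 267975708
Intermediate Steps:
Z = 12724 (Z = 2*6362 = 12724)
l(X, x) = -3
a = -30 (a = 10*(-3) = -30)
(k(24) + Z)*((76 - 27)*a + 22491) = (24 + 12724)*((76 - 27)*(-30) + 22491) = 12748*(49*(-30) + 22491) = 12748*(-1470 + 22491) = 12748*21021 = 267975708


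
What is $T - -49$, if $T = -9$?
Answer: $40$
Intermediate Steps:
$T - -49 = -9 - -49 = -9 + 49 = 40$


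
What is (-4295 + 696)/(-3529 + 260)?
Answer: 3599/3269 ≈ 1.1009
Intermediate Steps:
(-4295 + 696)/(-3529 + 260) = -3599/(-3269) = -3599*(-1/3269) = 3599/3269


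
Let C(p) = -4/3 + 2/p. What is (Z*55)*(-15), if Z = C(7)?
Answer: 6050/7 ≈ 864.29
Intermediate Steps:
C(p) = -4/3 + 2/p (C(p) = -4*⅓ + 2/p = -4/3 + 2/p)
Z = -22/21 (Z = -4/3 + 2/7 = -22/21 ≈ -1.0476)
(Z*55)*(-15) = -22/21*55*(-15) = -1210/21*(-15) = 6050/7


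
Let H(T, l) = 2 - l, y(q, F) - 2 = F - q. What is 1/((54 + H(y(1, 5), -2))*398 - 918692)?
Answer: -1/895608 ≈ -1.1166e-6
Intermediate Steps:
y(q, F) = 2 + F - q (y(q, F) = 2 + (F - q) = 2 + F - q)
1/((54 + H(y(1, 5), -2))*398 - 918692) = 1/((54 + (2 - 1*(-2)))*398 - 918692) = 1/((54 + (2 + 2))*398 - 918692) = 1/((54 + 4)*398 - 918692) = 1/(58*398 - 918692) = 1/(23084 - 918692) = 1/(-895608) = -1/895608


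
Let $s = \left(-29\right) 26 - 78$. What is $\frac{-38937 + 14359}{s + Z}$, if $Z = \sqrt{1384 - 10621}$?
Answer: $\frac{20448896}{701461} + \frac{24578 i \sqrt{9237}}{701461} \approx 29.152 + 3.3675 i$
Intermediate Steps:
$Z = i \sqrt{9237}$ ($Z = \sqrt{-9237} = i \sqrt{9237} \approx 96.109 i$)
$s = -832$ ($s = -754 - 78 = -832$)
$\frac{-38937 + 14359}{s + Z} = \frac{-38937 + 14359}{-832 + i \sqrt{9237}} = - \frac{24578}{-832 + i \sqrt{9237}}$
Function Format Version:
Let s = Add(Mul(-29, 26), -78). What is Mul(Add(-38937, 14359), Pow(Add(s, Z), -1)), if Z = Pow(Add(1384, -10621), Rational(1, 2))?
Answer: Add(Rational(20448896, 701461), Mul(Rational(24578, 701461), I, Pow(9237, Rational(1, 2)))) ≈ Add(29.152, Mul(3.3675, I))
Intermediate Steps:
Z = Mul(I, Pow(9237, Rational(1, 2))) (Z = Pow(-9237, Rational(1, 2)) = Mul(I, Pow(9237, Rational(1, 2))) ≈ Mul(96.109, I))
s = -832 (s = Add(-754, -78) = -832)
Mul(Add(-38937, 14359), Pow(Add(s, Z), -1)) = Mul(Add(-38937, 14359), Pow(Add(-832, Mul(I, Pow(9237, Rational(1, 2)))), -1)) = Mul(-24578, Pow(Add(-832, Mul(I, Pow(9237, Rational(1, 2)))), -1))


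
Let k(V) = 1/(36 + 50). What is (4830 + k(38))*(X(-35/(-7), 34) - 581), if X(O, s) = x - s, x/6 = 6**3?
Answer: 282874461/86 ≈ 3.2892e+6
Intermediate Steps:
x = 1296 (x = 6*6**3 = 6*216 = 1296)
X(O, s) = 1296 - s
k(V) = 1/86
(4830 + k(38))*(X(-35/(-7), 34) - 581) = (4830 + 1/86)*((1296 - 1*34) - 581) = 415381*((1296 - 34) - 581)/86 = 415381*(1262 - 581)/86 = (415381/86)*681 = 282874461/86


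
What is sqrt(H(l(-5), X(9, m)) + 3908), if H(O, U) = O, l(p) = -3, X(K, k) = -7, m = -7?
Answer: sqrt(3905) ≈ 62.490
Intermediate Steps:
sqrt(H(l(-5), X(9, m)) + 3908) = sqrt(-3 + 3908) = sqrt(3905)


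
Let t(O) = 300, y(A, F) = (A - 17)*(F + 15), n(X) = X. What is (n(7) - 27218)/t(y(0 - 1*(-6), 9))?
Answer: -27211/300 ≈ -90.703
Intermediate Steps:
y(A, F) = (-17 + A)*(15 + F)
(n(7) - 27218)/t(y(0 - 1*(-6), 9)) = (7 - 27218)/300 = -27211*1/300 = -27211/300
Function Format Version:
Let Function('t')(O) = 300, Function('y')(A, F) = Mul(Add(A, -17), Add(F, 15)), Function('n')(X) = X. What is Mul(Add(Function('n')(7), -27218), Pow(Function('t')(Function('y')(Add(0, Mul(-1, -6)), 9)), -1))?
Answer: Rational(-27211, 300) ≈ -90.703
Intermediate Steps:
Function('y')(A, F) = Mul(Add(-17, A), Add(15, F))
Mul(Add(Function('n')(7), -27218), Pow(Function('t')(Function('y')(Add(0, Mul(-1, -6)), 9)), -1)) = Mul(Add(7, -27218), Pow(300, -1)) = Mul(-27211, Rational(1, 300)) = Rational(-27211, 300)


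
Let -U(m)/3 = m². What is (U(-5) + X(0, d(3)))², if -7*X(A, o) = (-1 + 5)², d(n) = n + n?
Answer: 292681/49 ≈ 5973.1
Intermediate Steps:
d(n) = 2*n
X(A, o) = -16/7 (X(A, o) = -(-1 + 5)²/7 = -⅐*4² = -⅐*16 = -16/7)
U(m) = -3*m²
(U(-5) + X(0, d(3)))² = (-3*(-5)² - 16/7)² = (-3*25 - 16/7)² = (-75 - 16/7)² = (-541/7)² = 292681/49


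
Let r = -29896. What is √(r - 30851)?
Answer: I*√60747 ≈ 246.47*I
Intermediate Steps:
√(r - 30851) = √(-29896 - 30851) = √(-60747) = I*√60747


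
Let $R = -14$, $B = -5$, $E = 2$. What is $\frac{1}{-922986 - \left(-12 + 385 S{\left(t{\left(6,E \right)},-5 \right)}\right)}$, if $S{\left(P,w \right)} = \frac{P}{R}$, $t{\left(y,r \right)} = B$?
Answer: $- \frac{2}{1846223} \approx -1.0833 \cdot 10^{-6}$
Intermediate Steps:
$t{\left(y,r \right)} = -5$
$S{\left(P,w \right)} = - \frac{P}{14}$ ($S{\left(P,w \right)} = \frac{P}{-14} = P \left(- \frac{1}{14}\right) = - \frac{P}{14}$)
$\frac{1}{-922986 - \left(-12 + 385 S{\left(t{\left(6,E \right)},-5 \right)}\right)} = \frac{1}{-922986 + \left(12 - 385 \left(\left(- \frac{1}{14}\right) \left(-5\right)\right)\right)} = \frac{1}{-922986 + \left(12 - \frac{275}{2}\right)} = \frac{1}{-922986 - \frac{251}{2}} = \frac{1}{- \frac{1846223}{2}} = - \frac{2}{1846223}$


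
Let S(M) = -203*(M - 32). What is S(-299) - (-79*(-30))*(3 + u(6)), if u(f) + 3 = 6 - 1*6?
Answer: 67193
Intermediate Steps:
u(f) = -3 (u(f) = -3 + (6 - 1*6) = -3 + (6 - 6) = -3 + 0 = -3)
S(M) = 6496 - 203*M (S(M) = -203*(-32 + M) = 6496 - 203*M)
S(-299) - (-79*(-30))*(3 + u(6)) = (6496 - 203*(-299)) - (-79*(-30))*(3 - 3) = (6496 + 60697) - 2370*0 = 67193 - 1*0 = 67193 + 0 = 67193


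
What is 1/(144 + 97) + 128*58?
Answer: 1789185/241 ≈ 7424.0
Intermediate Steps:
1/(144 + 97) + 128*58 = 1/241 + 7424 = 1789185/241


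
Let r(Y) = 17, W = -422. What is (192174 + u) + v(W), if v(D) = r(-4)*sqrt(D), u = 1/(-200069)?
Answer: 38448060005/200069 + 17*I*sqrt(422) ≈ 1.9217e+5 + 349.23*I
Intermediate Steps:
u = -1/200069 ≈ -4.9983e-6
v(D) = 17*sqrt(D)
(192174 + u) + v(W) = (192174 - 1/200069) + 17*sqrt(-422) = 38448060005/200069 + 17*(I*sqrt(422)) = 38448060005/200069 + 17*I*sqrt(422)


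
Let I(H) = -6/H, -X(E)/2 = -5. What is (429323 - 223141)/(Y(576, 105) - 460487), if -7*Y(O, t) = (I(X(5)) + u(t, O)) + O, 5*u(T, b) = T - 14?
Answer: -1030910/2302859 ≈ -0.44767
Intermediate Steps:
u(T, b) = -14/5 + T/5 (u(T, b) = (T - 14)/5 = (-14 + T)/5 = -14/5 + T/5)
X(E) = 10 (X(E) = -2*(-5) = 10)
Y(O, t) = 17/35 - O/7 - t/35 (Y(O, t) = -((-6/10 + (-14/5 + t/5)) + O)/7 = -((-6*⅒ + (-14/5 + t/5)) + O)/7 = -((-⅗ + (-14/5 + t/5)) + O)/7 = -((-17/5 + t/5) + O)/7 = -(-17/5 + O + t/5)/7 = 17/35 - O/7 - t/35)
(429323 - 223141)/(Y(576, 105) - 460487) = (429323 - 223141)/((17/35 - ⅐*576 - 1/35*105) - 460487) = 206182/((17/35 - 576/7 - 3) - 460487) = 206182/(-424/5 - 460487) = 206182/(-2302859/5) = 206182*(-5/2302859) = -1030910/2302859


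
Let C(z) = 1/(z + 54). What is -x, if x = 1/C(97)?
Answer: -151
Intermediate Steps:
C(z) = 1/(54 + z)
x = 151 (x = 1/(1/(54 + 97)) = 1/(1/151) = 151)
-x = -1*151 = -151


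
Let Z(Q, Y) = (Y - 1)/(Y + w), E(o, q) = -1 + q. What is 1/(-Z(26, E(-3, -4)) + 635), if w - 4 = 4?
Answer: 1/637 ≈ 0.0015699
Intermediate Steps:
w = 8 (w = 4 + 4 = 8)
Z(Q, Y) = (-1 + Y)/(8 + Y) (Z(Q, Y) = (Y - 1)/(Y + 8) = (-1 + Y)/(8 + Y))
1/(-Z(26, E(-3, -4)) + 635) = 1/(-(-1 + (-1 - 4))/(8 + (-1 - 4)) + 635) = 1/(-(-1 - 5)/(8 - 5) + 635) = 1/(-(-6)/3 + 635) = 1/(-1*(-2) + 635) = 1/(2 + 635) = 1/637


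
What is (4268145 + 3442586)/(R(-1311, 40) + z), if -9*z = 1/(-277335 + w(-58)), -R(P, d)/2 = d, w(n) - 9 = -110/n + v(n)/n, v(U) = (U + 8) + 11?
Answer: -159461035519923/1654432346 ≈ -96384.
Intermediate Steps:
v(U) = 19 + U (v(U) = (8 + U) + 11 = 19 + U)
w(n) = 9 - 110/n + (19 + n)/n (w(n) = 9 + (-110/n + (19 + n)/n) = 9 - 110/n + (19 + n)/n)
R(P, d) = -2*d
z = 58/144762831 (z = -1/(9*(-277335 + (10 - 91/(-58)))) = -1/(9*(-277335 + (10 - 91*(-1/58)))) = -1/(9*(-277335 + (10 + 91/58))) = -1/(9*(-277335 + 671/58)) = -1/(9*(-16084759/58)) = -1/9*(-58/16084759) = 58/144762831 ≈ 4.0066e-7)
(4268145 + 3442586)/(R(-1311, 40) + z) = (4268145 + 3442586)/(-2*40 + 58/144762831) = 7710731/(-80 + 58/144762831) = 7710731/(-11581026422/144762831) = 7710731*(-144762831/11581026422) = -159461035519923/1654432346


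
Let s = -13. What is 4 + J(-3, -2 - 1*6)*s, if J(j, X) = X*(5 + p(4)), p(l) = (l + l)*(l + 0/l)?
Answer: 3852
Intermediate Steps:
p(l) = 2*l² (p(l) = (2*l)*(l + 0) = (2*l)*l = 2*l²)
J(j, X) = 37*X (J(j, X) = X*(5 + 2*4²) = X*(5 + 2*16) = X*(5 + 32) = X*37 = 37*X)
4 + J(-3, -2 - 1*6)*s = 4 + (37*(-2 - 1*6))*(-13) = 4 + (37*(-2 - 6))*(-13) = 4 + (37*(-8))*(-13) = 4 - 296*(-13) = 4 + 3848 = 3852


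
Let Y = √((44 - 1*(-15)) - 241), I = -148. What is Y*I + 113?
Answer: 113 - 148*I*√182 ≈ 113.0 - 1996.6*I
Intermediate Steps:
Y = I*√182 (Y = √((44 + 15) - 241) = √(59 - 241) = √(-182) = I*√182 ≈ 13.491*I)
Y*I + 113 = (I*√182)*(-148) + 113 = -148*I*√182 + 113 = 113 - 148*I*√182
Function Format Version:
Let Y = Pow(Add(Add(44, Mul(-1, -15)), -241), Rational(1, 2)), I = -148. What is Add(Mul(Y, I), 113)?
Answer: Add(113, Mul(-148, I, Pow(182, Rational(1, 2)))) ≈ Add(113.00, Mul(-1996.6, I))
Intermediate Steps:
Y = Mul(I, Pow(182, Rational(1, 2))) (Y = Pow(Add(Add(44, 15), -241), Rational(1, 2)) = Pow(Add(59, -241), Rational(1, 2)) = Pow(-182, Rational(1, 2)) = Mul(I, Pow(182, Rational(1, 2))) ≈ Mul(13.491, I))
Add(Mul(Y, I), 113) = Add(Mul(Mul(I, Pow(182, Rational(1, 2))), -148), 113) = Add(Mul(-148, I, Pow(182, Rational(1, 2))), 113) = Add(113, Mul(-148, I, Pow(182, Rational(1, 2))))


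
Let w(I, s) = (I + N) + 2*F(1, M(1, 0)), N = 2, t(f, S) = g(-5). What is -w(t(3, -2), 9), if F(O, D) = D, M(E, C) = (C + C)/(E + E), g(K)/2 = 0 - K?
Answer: -12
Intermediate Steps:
g(K) = -2*K (g(K) = 2*(0 - K) = 2*(-K) = -2*K)
t(f, S) = 10 (t(f, S) = -2*(-5) = 10)
M(E, C) = C/E (M(E, C) = (2*C)/((2*E)) = (2*C)*(1/(2*E)) = C/E)
w(I, s) = 2 + I (w(I, s) = (I + 2) + 2*(0/1) = (2 + I) + 2*(0*1) = (2 + I) + 2*0 = (2 + I) + 0 = 2 + I)
-w(t(3, -2), 9) = -(2 + 10) = -1*12 = -12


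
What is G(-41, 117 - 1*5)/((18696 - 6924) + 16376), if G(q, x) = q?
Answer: -41/28148 ≈ -0.0014566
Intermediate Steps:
G(-41, 117 - 1*5)/((18696 - 6924) + 16376) = -41/((18696 - 6924) + 16376) = -41/(11772 + 16376) = -41/28148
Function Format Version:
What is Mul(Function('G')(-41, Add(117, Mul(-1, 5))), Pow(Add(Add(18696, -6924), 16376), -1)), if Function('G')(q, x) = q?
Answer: Rational(-41, 28148) ≈ -0.0014566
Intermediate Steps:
Mul(Function('G')(-41, Add(117, Mul(-1, 5))), Pow(Add(Add(18696, -6924), 16376), -1)) = Mul(-41, Pow(Add(Add(18696, -6924), 16376), -1)) = Mul(-41, Pow(Add(11772, 16376), -1)) = Mul(-41, Pow(28148, -1)) = Mul(-41, Rational(1, 28148)) = Rational(-41, 28148)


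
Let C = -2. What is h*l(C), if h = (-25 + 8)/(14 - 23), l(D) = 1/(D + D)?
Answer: -17/36 ≈ -0.47222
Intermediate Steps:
l(D) = 1/(2*D)
h = 17/9 (h = -17/(-9) = -17*(-⅑) = 17/9 ≈ 1.8889)
h*l(C) = 17*((½)/(-2))/9 = 17*((½)*(-½))/9 = (17/9)*(-¼) = -17/36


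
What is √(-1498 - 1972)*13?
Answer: 13*I*√3470 ≈ 765.79*I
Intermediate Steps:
√(-1498 - 1972)*13 = √(-3470)*13 = (I*√3470)*13 = 13*I*√3470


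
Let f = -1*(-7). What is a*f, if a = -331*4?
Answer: -9268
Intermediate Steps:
a = -1324
f = 7
a*f = -1324*7 = -9268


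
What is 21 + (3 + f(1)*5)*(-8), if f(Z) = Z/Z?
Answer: -43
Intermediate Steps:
f(Z) = 1
21 + (3 + f(1)*5)*(-8) = 21 + (3 + 1*5)*(-8) = 21 + (3 + 5)*(-8) = 21 + 8*(-8) = 21 - 64 = -43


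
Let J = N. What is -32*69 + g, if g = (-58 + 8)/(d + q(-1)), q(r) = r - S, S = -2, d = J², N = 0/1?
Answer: -2258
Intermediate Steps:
N = 0 (N = 0*1 = 0)
J = 0
d = 0 (d = 0² = 0)
q(r) = 2 + r (q(r) = r - 1*(-2) = r + 2 = 2 + r)
g = -50 (g = (-58 + 8)/(0 + (2 - 1)) = -50/(0 + 1) = -50/1 = -50*1 = -50)
-32*69 + g = -32*69 - 50 = -2208 - 50 = -2258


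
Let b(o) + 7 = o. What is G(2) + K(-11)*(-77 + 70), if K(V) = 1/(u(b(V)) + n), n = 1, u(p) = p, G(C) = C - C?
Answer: 7/17 ≈ 0.41176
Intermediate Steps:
b(o) = -7 + o
G(C) = 0
K(V) = 1/(-6 + V) (K(V) = 1/((-7 + V) + 1) = 1/(-6 + V))
G(2) + K(-11)*(-77 + 70) = 0 + (-77 + 70)/(-6 - 11) = 0 - 7/(-17) = 0 - 1/17*(-7) = 0 + 7/17 = 7/17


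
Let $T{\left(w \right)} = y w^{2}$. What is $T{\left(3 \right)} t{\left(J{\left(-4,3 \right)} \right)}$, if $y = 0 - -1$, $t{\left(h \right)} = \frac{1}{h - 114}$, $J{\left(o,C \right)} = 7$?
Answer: $- \frac{9}{107} \approx -0.084112$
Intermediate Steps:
$t{\left(h \right)} = \frac{1}{-114 + h}$ ($t{\left(h \right)} = \frac{1}{h - 114} = \frac{1}{-114 + h}$)
$y = 1$ ($y = 0 + 1 = 1$)
$T{\left(w \right)} = w^{2}$ ($T{\left(w \right)} = 1 w^{2} = w^{2}$)
$T{\left(3 \right)} t{\left(J{\left(-4,3 \right)} \right)} = \frac{3^{2}}{-114 + 7} = \frac{9}{-107} = 9 \left(- \frac{1}{107}\right) = - \frac{9}{107}$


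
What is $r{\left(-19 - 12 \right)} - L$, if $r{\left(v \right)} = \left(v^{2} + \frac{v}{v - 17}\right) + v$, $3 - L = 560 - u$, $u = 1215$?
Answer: $\frac{13087}{48} \approx 272.65$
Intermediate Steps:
$L = 658$ ($L = 3 - \left(560 - 1215\right) = 3 - -655 = 3 + 655 = 658$)
$r{\left(v \right)} = v + v^{2} + \frac{v}{-17 + v}$ ($r{\left(v \right)} = \left(v^{2} + \frac{v}{-17 + v}\right) + v = v + v^{2} + \frac{v}{-17 + v}$)
$r{\left(-19 - 12 \right)} - L = \frac{\left(-19 - 12\right) \left(-16 + \left(-19 - 12\right)^{2} - 16 \left(-19 - 12\right)\right)}{-17 - 31} - 658 = - \frac{31 \left(-16 + \left(-31\right)^{2} - -496\right)}{-17 - 31} - 658 = - \frac{31 \left(-16 + 961 + 496\right)}{-48} - 658 = \left(-31\right) \left(- \frac{1}{48}\right) 1441 - 658 = \frac{44671}{48} - 658 = \frac{13087}{48}$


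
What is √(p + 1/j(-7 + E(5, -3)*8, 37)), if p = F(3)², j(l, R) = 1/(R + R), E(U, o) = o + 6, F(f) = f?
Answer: √83 ≈ 9.1104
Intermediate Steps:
E(U, o) = 6 + o
j(l, R) = 1/(2*R)
p = 9 (p = 3² = 9)
√(p + 1/j(-7 + E(5, -3)*8, 37)) = √(9 + 1/((½)/37)) = √(9 + 1/((½)*(1/37))) = √(9 + 1/(1/74)) = √(9 + 74) = √83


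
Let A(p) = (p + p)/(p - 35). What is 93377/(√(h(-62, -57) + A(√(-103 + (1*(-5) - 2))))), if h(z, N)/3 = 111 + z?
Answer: 93377/√((5145 - 149*I*√110)/(35 - I*√110)) ≈ 7697.3 + 14.382*I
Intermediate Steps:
h(z, N) = 333 + 3*z (h(z, N) = 3*(111 + z) = 333 + 3*z)
A(p) = 2*p/(-35 + p) (A(p) = (2*p)/(-35 + p) = 2*p/(-35 + p))
93377/(√(h(-62, -57) + A(√(-103 + (1*(-5) - 2))))) = 93377/(√((333 + 3*(-62)) + 2*√(-103 + (1*(-5) - 2))/(-35 + √(-103 + (1*(-5) - 2))))) = 93377/(√((333 - 186) + 2*√(-103 + (-5 - 2))/(-35 + √(-103 + (-5 - 2))))) = 93377/(√(147 + 2*√(-103 - 7)/(-35 + √(-103 - 7)))) = 93377/(√(147 + 2*√(-110)/(-35 + √(-110)))) = 93377/(√(147 + 2*(I*√110)/(-35 + I*√110))) = 93377/(√(147 + 2*I*√110/(-35 + I*√110))) = 93377/√(147 + 2*I*√110/(-35 + I*√110))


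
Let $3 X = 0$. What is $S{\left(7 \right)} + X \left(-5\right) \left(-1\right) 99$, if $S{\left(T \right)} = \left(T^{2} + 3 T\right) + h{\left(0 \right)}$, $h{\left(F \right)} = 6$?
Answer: $76$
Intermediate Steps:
$X = 0$ ($X = \frac{1}{3} \cdot 0 = 0$)
$S{\left(T \right)} = 6 + T^{2} + 3 T$ ($S{\left(T \right)} = \left(T^{2} + 3 T\right) + 6 = 6 + T^{2} + 3 T$)
$S{\left(7 \right)} + X \left(-5\right) \left(-1\right) 99 = \left(6 + 7^{2} + 3 \cdot 7\right) + 0 \left(-5\right) \left(-1\right) 99 = \left(6 + 49 + 21\right) + 0 \left(-1\right) 99 = 76 + 0 \cdot 99 = 76 + 0 = 76$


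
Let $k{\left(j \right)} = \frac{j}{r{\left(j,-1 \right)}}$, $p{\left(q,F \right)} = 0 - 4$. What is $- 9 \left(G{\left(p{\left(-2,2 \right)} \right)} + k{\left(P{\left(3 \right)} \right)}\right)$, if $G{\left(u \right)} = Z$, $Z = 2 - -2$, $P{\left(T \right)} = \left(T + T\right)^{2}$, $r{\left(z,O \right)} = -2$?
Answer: $126$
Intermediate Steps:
$p{\left(q,F \right)} = -4$ ($p{\left(q,F \right)} = 0 - 4 = -4$)
$P{\left(T \right)} = 4 T^{2}$ ($P{\left(T \right)} = \left(2 T\right)^{2} = 4 T^{2}$)
$Z = 4$ ($Z = 2 + 2 = 4$)
$k{\left(j \right)} = - \frac{j}{2}$ ($k{\left(j \right)} = \frac{j}{-2} = j \left(- \frac{1}{2}\right) = - \frac{j}{2}$)
$G{\left(u \right)} = 4$
$- 9 \left(G{\left(p{\left(-2,2 \right)} \right)} + k{\left(P{\left(3 \right)} \right)}\right) = - 9 \left(4 - \frac{4 \cdot 3^{2}}{2}\right) = - 9 \left(4 - \frac{4 \cdot 9}{2}\right) = - 9 \left(4 - 18\right) = \left(-9\right) \left(-14\right) = 126$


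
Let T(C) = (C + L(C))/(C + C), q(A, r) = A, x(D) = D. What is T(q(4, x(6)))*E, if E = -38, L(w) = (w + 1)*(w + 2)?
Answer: -323/2 ≈ -161.50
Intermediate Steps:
L(w) = (1 + w)*(2 + w)
T(C) = (2 + C² + 4*C)/(2*C) (T(C) = (C + (2 + C² + 3*C))/(C + C) = (2 + C² + 4*C)/((2*C)) = (2 + C² + 4*C)*(1/(2*C)) = (2 + C² + 4*C)/(2*C))
T(q(4, x(6)))*E = (2 + 1/4 + (½)*4)*(-38) = (2 + ¼ + 2)*(-38) = (17/4)*(-38) = -323/2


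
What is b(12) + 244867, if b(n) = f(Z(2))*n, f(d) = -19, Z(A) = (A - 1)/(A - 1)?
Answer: 244639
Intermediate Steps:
Z(A) = 1 (Z(A) = (-1 + A)/(-1 + A) = 1)
b(n) = -19*n
b(12) + 244867 = -19*12 + 244867 = -228 + 244867 = 244639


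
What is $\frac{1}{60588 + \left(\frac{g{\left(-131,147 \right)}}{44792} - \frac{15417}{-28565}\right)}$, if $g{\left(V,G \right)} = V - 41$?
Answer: $\frac{319870870}{19380507682831} \approx 1.6505 \cdot 10^{-5}$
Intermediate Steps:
$g{\left(V,G \right)} = -41 + V$ ($g{\left(V,G \right)} = V - 41 = -41 + V$)
$\frac{1}{60588 + \left(\frac{g{\left(-131,147 \right)}}{44792} - \frac{15417}{-28565}\right)} = \frac{1}{60588 + \left(\frac{-41 - 131}{44792} - \frac{15417}{-28565}\right)} = \frac{1}{60588 - - \frac{171411271}{319870870}} = \frac{1}{60588 + \left(- \frac{43}{11198} + \frac{15417}{28565}\right)} = \frac{1}{60588 + \frac{171411271}{319870870}} = \frac{1}{\frac{19380507682831}{319870870}} = \frac{319870870}{19380507682831}$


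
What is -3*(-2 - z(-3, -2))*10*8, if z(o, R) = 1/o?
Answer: 400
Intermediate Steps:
-3*(-2 - z(-3, -2))*10*8 = -3*(-2 - 1/(-3))*10*8 = -3*(-2 - 1*(-1/3))*10*8 = -3*(-2 + 1/3)*10*8 = -3*(-5/3*10)*8 = -(-50)*8 = -3*(-400/3) = 400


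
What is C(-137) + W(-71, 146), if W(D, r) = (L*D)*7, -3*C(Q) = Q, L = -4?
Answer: 6101/3 ≈ 2033.7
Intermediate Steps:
C(Q) = -Q/3
W(D, r) = -28*D (W(D, r) = -4*D*7 = -28*D)
C(-137) + W(-71, 146) = -⅓*(-137) - 28*(-71) = 137/3 + 1988 = 6101/3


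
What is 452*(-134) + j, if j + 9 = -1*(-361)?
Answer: -60216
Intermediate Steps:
j = 352 (j = -9 - 1*(-361) = -9 + 361 = 352)
452*(-134) + j = 452*(-134) + 352 = -60568 + 352 = -60216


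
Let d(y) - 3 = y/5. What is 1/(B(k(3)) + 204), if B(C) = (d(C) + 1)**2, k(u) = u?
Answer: 25/5629 ≈ 0.0044413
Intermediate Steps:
d(y) = 3 + y/5
B(C) = (4 + C/5)**2 (B(C) = ((3 + C/5) + 1)**2 = (4 + C/5)**2)
1/(B(k(3)) + 204) = 1/((20 + 3)**2/25 + 204) = 1/((1/25)*23**2 + 204) = 1/((1/25)*529 + 204) = 1/(529/25 + 204) = 1/(5629/25) = 25/5629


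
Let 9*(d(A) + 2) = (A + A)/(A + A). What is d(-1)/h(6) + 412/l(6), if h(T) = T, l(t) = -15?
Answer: -7501/270 ≈ -27.781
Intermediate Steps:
d(A) = -17/9 (d(A) = -2 + ((A + A)/(A + A))/9 = -2 + ((2*A)/((2*A)))/9 = -2 + ((2*A)*(1/(2*A)))/9 = -2 + (⅑)*1 = -2 + ⅑ = -17/9)
d(-1)/h(6) + 412/l(6) = -17/9/6 + 412/(-15) = -17/9*⅙ + 412*(-1/15) = -17/54 - 412/15 = -7501/270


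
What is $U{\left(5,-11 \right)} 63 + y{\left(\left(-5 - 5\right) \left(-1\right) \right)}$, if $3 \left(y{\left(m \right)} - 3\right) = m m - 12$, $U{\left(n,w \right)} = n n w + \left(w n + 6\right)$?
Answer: $- \frac{61139}{3} \approx -20380.0$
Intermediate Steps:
$U{\left(n,w \right)} = 6 + n w + w n^{2}$ ($U{\left(n,w \right)} = n^{2} w + \left(n w + 6\right) = w n^{2} + \left(6 + n w\right) = 6 + n w + w n^{2}$)
$y{\left(m \right)} = -1 + \frac{m^{2}}{3}$ ($y{\left(m \right)} = 3 + \frac{m m - 12}{3} = 3 + \frac{m^{2} - 12}{3} = 3 + \frac{-12 + m^{2}}{3} = 3 + \left(-4 + \frac{m^{2}}{3}\right) = -1 + \frac{m^{2}}{3}$)
$U{\left(5,-11 \right)} 63 + y{\left(\left(-5 - 5\right) \left(-1\right) \right)} = \left(6 + 5 \left(-11\right) - 11 \cdot 5^{2}\right) 63 - \left(1 - \frac{\left(\left(-5 - 5\right) \left(-1\right)\right)^{2}}{3}\right) = \left(6 - 55 - 275\right) 63 - \left(1 - \frac{\left(\left(-10\right) \left(-1\right)\right)^{2}}{3}\right) = \left(6 - 55 - 275\right) 63 - \left(1 - \frac{10^{2}}{3}\right) = \left(-324\right) 63 + \left(-1 + \frac{1}{3} \cdot 100\right) = -20412 + \left(-1 + \frac{100}{3}\right) = -20412 + \frac{97}{3} = - \frac{61139}{3}$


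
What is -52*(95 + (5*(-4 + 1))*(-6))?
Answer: -9620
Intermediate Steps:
-52*(95 + (5*(-4 + 1))*(-6)) = -52*(95 + (5*(-3))*(-6)) = -52*(95 - 15*(-6)) = -52*(95 + 90) = -52*185 = -9620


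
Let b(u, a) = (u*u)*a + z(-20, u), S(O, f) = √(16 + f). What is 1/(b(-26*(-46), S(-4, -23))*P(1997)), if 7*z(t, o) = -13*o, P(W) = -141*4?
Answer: 7/25457957684016 + 49*I*√7/276716931348 ≈ 2.7496e-13 + 4.685e-10*I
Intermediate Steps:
P(W) = -564
z(t, o) = -13*o/7 (z(t, o) = (-13*o)/7 = -13*o/7)
b(u, a) = -13*u/7 + a*u² (b(u, a) = (u*u)*a - 13*u/7 = u²*a - 13*u/7 = a*u² - 13*u/7 = -13*u/7 + a*u²)
1/(b(-26*(-46), S(-4, -23))*P(1997)) = 1/(((-26*(-46))*(-13 + 7*√(16 - 23)*(-26*(-46)))/7)*(-564)) = -1/564/((⅐)*1196*(-13 + 7*√(-7)*1196)) = -1/564/((⅐)*1196*(-13 + 7*(I*√7)*1196)) = -1/564/((⅐)*1196*(-13 + 8372*I*√7)) = -1/564/(-15548/7 + 1430416*I*√7) = -1/(564*(-15548/7 + 1430416*I*√7))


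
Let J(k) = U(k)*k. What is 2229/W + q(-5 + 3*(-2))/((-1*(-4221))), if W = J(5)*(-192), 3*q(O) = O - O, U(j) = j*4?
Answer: -743/6400 ≈ -0.11609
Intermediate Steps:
U(j) = 4*j
q(O) = 0 (q(O) = (O - O)/3 = (⅓)*0 = 0)
J(k) = 4*k² (J(k) = (4*k)*k = 4*k²)
W = -19200 (W = (4*5²)*(-192) = (4*25)*(-192) = 100*(-192) = -19200)
2229/W + q(-5 + 3*(-2))/((-1*(-4221))) = 2229/(-19200) + 0/((-1*(-4221))) = 2229*(-1/19200) + 0/4221 = -743/6400 + 0*(1/4221) = -743/6400 + 0 = -743/6400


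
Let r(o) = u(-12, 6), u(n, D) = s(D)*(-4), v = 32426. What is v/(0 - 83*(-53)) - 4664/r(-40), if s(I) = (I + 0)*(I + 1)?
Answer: 3245563/92379 ≈ 35.133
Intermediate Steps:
s(I) = I*(1 + I)
u(n, D) = -4*D*(1 + D) (u(n, D) = (D*(1 + D))*(-4) = -4*D*(1 + D))
r(o) = -168 (r(o) = -4*6*(1 + 6) = -4*6*7 = -168)
v/(0 - 83*(-53)) - 4664/r(-40) = 32426/(0 - 83*(-53)) - 4664/(-168) = 32426/(0 + 4399) - 4664*(-1/168) = 32426/4399 + 583/21 = 3245563/92379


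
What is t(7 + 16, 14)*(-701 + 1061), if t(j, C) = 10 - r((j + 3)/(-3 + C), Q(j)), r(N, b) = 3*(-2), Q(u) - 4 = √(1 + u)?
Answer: 5760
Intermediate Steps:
Q(u) = 4 + √(1 + u)
r(N, b) = -6
t(j, C) = 16 (t(j, C) = 10 - 1*(-6) = 10 + 6 = 16)
t(7 + 16, 14)*(-701 + 1061) = 16*(-701 + 1061) = 16*360 = 5760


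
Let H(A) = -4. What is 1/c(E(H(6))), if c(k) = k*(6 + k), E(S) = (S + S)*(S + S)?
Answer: 1/4480 ≈ 0.00022321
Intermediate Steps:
E(S) = 4*S**2 (E(S) = (2*S)*(2*S) = 4*S**2)
1/c(E(H(6))) = 1/((4*(-4)**2)*(6 + 4*(-4)**2)) = 1/((4*16)*(6 + 4*16)) = 1/(64*(6 + 64)) = 1/(64*70) = 1/4480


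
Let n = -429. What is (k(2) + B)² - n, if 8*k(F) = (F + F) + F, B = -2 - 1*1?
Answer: 6945/16 ≈ 434.06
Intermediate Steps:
B = -3 (B = -2 - 1 = -3)
k(F) = 3*F/8 (k(F) = ((F + F) + F)/8 = (2*F + F)/8 = (3*F)/8 = 3*F/8)
(k(2) + B)² - n = ((3/8)*2 - 3)² - 1*(-429) = (¾ - 3)² + 429 = (-9/4)² + 429 = 81/16 + 429 = 6945/16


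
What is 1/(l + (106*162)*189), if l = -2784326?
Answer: 1/461182 ≈ 2.1683e-6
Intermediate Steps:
1/(l + (106*162)*189) = 1/(-2784326 + (106*162)*189) = 1/(-2784326 + 17172*189) = 1/(-2784326 + 3245508) = 1/461182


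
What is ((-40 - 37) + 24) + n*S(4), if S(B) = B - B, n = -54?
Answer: -53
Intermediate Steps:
S(B) = 0
((-40 - 37) + 24) + n*S(4) = ((-40 - 37) + 24) - 54*0 = (-77 + 24) + 0 = -53 + 0 = -53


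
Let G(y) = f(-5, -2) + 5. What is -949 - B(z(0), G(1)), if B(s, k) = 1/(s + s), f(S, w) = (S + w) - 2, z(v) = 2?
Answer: -3797/4 ≈ -949.25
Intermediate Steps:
f(S, w) = -2 + S + w
G(y) = -4 (G(y) = (-2 - 5 - 2) + 5 = -9 + 5 = -4)
B(s, k) = 1/(2*s)
-949 - B(z(0), G(1)) = -949 - 1/(2*2) = -949 - 1*¼ = -949 - ¼ = -3797/4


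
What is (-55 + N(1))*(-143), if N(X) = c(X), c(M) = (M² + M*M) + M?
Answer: 7436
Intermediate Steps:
c(M) = M + 2*M² (c(M) = (M² + M²) + M = 2*M² + M = M + 2*M²)
N(X) = X*(1 + 2*X)
(-55 + N(1))*(-143) = (-55 + 1*(1 + 2*1))*(-143) = (-55 + 1*(1 + 2))*(-143) = (-55 + 1*3)*(-143) = (-55 + 3)*(-143) = -52*(-143) = 7436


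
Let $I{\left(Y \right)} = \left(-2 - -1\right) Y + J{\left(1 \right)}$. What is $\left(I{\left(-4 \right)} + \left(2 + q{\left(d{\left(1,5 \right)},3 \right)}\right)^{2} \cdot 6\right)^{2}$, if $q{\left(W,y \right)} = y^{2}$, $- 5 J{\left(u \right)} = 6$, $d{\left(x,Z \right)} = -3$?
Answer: $\frac{13278736}{25} \approx 5.3115 \cdot 10^{5}$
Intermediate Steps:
$J{\left(u \right)} = - \frac{6}{5}$ ($J{\left(u \right)} = \left(- \frac{1}{5}\right) 6 = - \frac{6}{5}$)
$I{\left(Y \right)} = - \frac{6}{5} - Y$ ($I{\left(Y \right)} = \left(-2 - -1\right) Y - \frac{6}{5} = \left(-2 + 1\right) Y - \frac{6}{5} = - Y - \frac{6}{5} = - \frac{6}{5} - Y$)
$\left(I{\left(-4 \right)} + \left(2 + q{\left(d{\left(1,5 \right)},3 \right)}\right)^{2} \cdot 6\right)^{2} = \left(\left(- \frac{6}{5} - -4\right) + \left(2 + 3^{2}\right)^{2} \cdot 6\right)^{2} = \left(\left(- \frac{6}{5} + 4\right) + \left(2 + 9\right)^{2} \cdot 6\right)^{2} = \left(\frac{14}{5} + 11^{2} \cdot 6\right)^{2} = \left(\frac{14}{5} + 121 \cdot 6\right)^{2} = \left(\frac{14}{5} + 726\right)^{2} = \left(\frac{3644}{5}\right)^{2} = \frac{13278736}{25}$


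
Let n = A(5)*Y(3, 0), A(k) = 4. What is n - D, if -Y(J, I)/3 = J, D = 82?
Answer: -118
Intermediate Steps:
Y(J, I) = -3*J
n = -36 (n = 4*(-3*3) = 4*(-9) = -36)
n - D = -36 - 1*82 = -36 - 82 = -118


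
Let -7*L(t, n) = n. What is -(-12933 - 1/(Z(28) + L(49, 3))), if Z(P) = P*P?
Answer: 70937512/5485 ≈ 12933.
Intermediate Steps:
L(t, n) = -n/7
Z(P) = P**2
-(-12933 - 1/(Z(28) + L(49, 3))) = -(-12933 - 1/(28**2 - 1/7*3)) = -(-12933 - 1/(784 - 3/7)) = -(-12933 - 1/5485/7) = -(-12933 - 1*7/5485) = -(-12933 - 7/5485) = -1*(-70937512/5485) = 70937512/5485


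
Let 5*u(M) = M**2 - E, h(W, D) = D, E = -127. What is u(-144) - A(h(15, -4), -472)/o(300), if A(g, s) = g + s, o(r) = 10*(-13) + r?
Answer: 20877/5 ≈ 4175.4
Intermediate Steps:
o(r) = -130 + r
u(M) = 127/5 + M**2/5 (u(M) = (M**2 - 1*(-127))/5 = (M**2 + 127)/5 = (127 + M**2)/5 = 127/5 + M**2/5)
u(-144) - A(h(15, -4), -472)/o(300) = (127/5 + (1/5)*(-144)**2) - (-4 - 472)/(-130 + 300) = (127/5 + (1/5)*20736) - (-476)/170 = (127/5 + 20736/5) - (-476)/170 = 20863/5 - 1*(-14/5) = 20863/5 + 14/5 = 20877/5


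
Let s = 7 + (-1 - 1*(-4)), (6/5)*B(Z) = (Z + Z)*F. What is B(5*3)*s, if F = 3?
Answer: 750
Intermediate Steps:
B(Z) = 5*Z (B(Z) = 5*((Z + Z)*3)/6 = 5*((2*Z)*3)/6 = 5*(6*Z)/6 = 5*Z)
s = 10 (s = 7 + (-1 + 4) = 7 + 3 = 10)
B(5*3)*s = (5*(5*3))*10 = (5*15)*10 = 75*10 = 750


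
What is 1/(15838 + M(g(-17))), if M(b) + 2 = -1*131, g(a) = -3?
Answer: 1/15705 ≈ 6.3674e-5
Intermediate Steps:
M(b) = -133 (M(b) = -2 - 1*131 = -2 - 131 = -133)
1/(15838 + M(g(-17))) = 1/(15838 - 133) = 1/15705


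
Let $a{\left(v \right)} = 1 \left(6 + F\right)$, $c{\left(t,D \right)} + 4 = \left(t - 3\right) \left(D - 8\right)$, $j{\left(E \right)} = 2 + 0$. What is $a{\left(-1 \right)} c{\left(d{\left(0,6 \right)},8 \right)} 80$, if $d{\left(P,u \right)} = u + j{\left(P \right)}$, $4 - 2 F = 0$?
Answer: $-2560$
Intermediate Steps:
$j{\left(E \right)} = 2$
$F = 2$ ($F = 2 - 0 = 2 + 0 = 2$)
$d{\left(P,u \right)} = 2 + u$ ($d{\left(P,u \right)} = u + 2 = 2 + u$)
$c{\left(t,D \right)} = -4 + \left(-8 + D\right) \left(-3 + t\right)$ ($c{\left(t,D \right)} = -4 + \left(t - 3\right) \left(D - 8\right) = -4 + \left(-3 + t\right) \left(-8 + D\right) = -4 + \left(-8 + D\right) \left(-3 + t\right)$)
$a{\left(v \right)} = 8$ ($a{\left(v \right)} = 1 \left(6 + 2\right) = 1 \cdot 8 = 8$)
$a{\left(-1 \right)} c{\left(d{\left(0,6 \right)},8 \right)} 80 = 8 \left(20 - 8 \left(2 + 6\right) - 24 + 8 \left(2 + 6\right)\right) 80 = 8 \left(20 - 64 - 24 + 8 \cdot 8\right) 80 = 8 \left(20 - 64 - 24 + 64\right) 80 = 8 \left(-4\right) 80 = \left(-32\right) 80 = -2560$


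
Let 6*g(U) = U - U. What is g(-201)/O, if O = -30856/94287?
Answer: 0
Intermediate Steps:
O = -30856/94287 (O = -30856*1/94287 = -30856/94287 ≈ -0.32726)
g(U) = 0 (g(U) = (U - U)/6 = (⅙)*0 = 0)
g(-201)/O = 0/(-30856/94287) = 0*(-94287/30856) = 0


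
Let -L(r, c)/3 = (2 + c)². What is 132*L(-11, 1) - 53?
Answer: -3617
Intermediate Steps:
L(r, c) = -3*(2 + c)²
132*L(-11, 1) - 53 = 132*(-3*(2 + 1)²) - 53 = 132*(-3*3²) - 53 = 132*(-3*9) - 53 = 132*(-27) - 53 = -3564 - 53 = -3617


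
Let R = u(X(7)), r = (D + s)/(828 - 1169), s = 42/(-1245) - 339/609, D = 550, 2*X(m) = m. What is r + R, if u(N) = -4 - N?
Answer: -523483201/57455090 ≈ -9.1112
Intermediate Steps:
X(m) = m/2
s = -49737/84245 (s = 42*(-1/1245) - 339*1/609 = -14/415 - 113/203 = -49737/84245 ≈ -0.59039)
r = -46285013/28727545 (r = (550 - 49737/84245)/(828 - 1169) = (46285013/84245)/(-341) = (46285013/84245)*(-1/341) = -46285013/28727545 ≈ -1.6112)
R = -15/2 (R = -4 - 7/2 = -15/2 ≈ -7.5000)
r + R = -46285013/28727545 - 15/2 = -523483201/57455090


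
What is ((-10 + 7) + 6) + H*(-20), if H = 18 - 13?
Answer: -97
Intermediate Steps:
H = 5
((-10 + 7) + 6) + H*(-20) = ((-10 + 7) + 6) + 5*(-20) = (-3 + 6) - 100 = 3 - 100 = -97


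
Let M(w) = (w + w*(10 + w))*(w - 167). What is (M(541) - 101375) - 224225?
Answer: 111362768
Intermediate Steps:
M(w) = (-167 + w)*(w + w*(10 + w)) (M(w) = (w + w*(10 + w))*(-167 + w) = (-167 + w)*(w + w*(10 + w)))
(M(541) - 101375) - 224225 = (541*(-1837 + 541² - 156*541) - 101375) - 224225 = (541*(-1837 + 292681 - 84396) - 101375) - 224225 = (541*206448 - 101375) - 224225 = (111688368 - 101375) - 224225 = 111586993 - 224225 = 111362768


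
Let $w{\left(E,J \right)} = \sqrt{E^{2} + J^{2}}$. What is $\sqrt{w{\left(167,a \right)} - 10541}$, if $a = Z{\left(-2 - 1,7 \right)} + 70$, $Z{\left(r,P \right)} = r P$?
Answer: $\sqrt{-10541 + \sqrt{30290}} \approx 101.82 i$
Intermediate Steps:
$Z{\left(r,P \right)} = P r$
$a = 49$ ($a = 7 \left(-2 - 1\right) + 70 = 7 \left(-3\right) + 70 = -21 + 70 = 49$)
$\sqrt{w{\left(167,a \right)} - 10541} = \sqrt{\sqrt{167^{2} + 49^{2}} - 10541} = \sqrt{\sqrt{27889 + 2401} - 10541} = \sqrt{\sqrt{30290} - 10541} = \sqrt{-10541 + \sqrt{30290}}$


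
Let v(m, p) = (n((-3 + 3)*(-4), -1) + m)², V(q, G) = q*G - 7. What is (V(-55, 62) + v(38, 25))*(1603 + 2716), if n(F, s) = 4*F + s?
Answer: -8845312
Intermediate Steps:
n(F, s) = s + 4*F
V(q, G) = -7 + G*q (V(q, G) = G*q - 7 = -7 + G*q)
v(m, p) = (-1 + m)² (v(m, p) = ((-1 + 4*((-3 + 3)*(-4))) + m)² = ((-1 + 4*(0*(-4))) + m)² = ((-1 + 4*0) + m)² = ((-1 + 0) + m)² = (-1 + m)²)
(V(-55, 62) + v(38, 25))*(1603 + 2716) = ((-7 + 62*(-55)) + (-1 + 38)²)*(1603 + 2716) = ((-7 - 3410) + 37²)*4319 = (-3417 + 1369)*4319 = -2048*4319 = -8845312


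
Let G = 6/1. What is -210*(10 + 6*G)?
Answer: -9660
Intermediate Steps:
G = 6 (G = 6*1 = 6)
-210*(10 + 6*G) = -210*(10 + 6*6) = -210*(10 + 36) = -210*46 = -9660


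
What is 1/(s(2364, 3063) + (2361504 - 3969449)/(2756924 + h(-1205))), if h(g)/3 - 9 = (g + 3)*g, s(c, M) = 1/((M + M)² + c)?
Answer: -266546557453440/60346554654619 ≈ -4.4169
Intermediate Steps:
s(c, M) = 1/(c + 4*M²) (s(c, M) = 1/((2*M)² + c) = 1/(4*M² + c) = 1/(c + 4*M²))
h(g) = 27 + 3*g*(3 + g) (h(g) = 27 + 3*((g + 3)*g) = 27 + 3*((3 + g)*g) = 27 + 3*(g*(3 + g)) = 27 + 3*g*(3 + g))
1/(s(2364, 3063) + (2361504 - 3969449)/(2756924 + h(-1205))) = 1/(1/(2364 + 4*3063²) + (2361504 - 3969449)/(2756924 + (27 + 3*(-1205)² + 9*(-1205)))) = 1/(1/(2364 + 4*9381969) - 1607945/(2756924 + (27 + 3*1452025 - 10845))) = 1/(1/(2364 + 37527876) - 1607945/(2756924 + (27 + 4356075 - 10845))) = 1/(1/37530240 - 1607945/(2756924 + 4345257)) = 1/(1/37530240 - 1607945/7102181) = 1/(-60346554654619/266546557453440) = -266546557453440/60346554654619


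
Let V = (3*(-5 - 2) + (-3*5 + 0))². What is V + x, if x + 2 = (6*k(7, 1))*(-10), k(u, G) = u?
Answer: 874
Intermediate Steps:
V = 1296 (V = (3*(-7) + (-15 + 0))² = (-21 - 15)² = (-36)² = 1296)
x = -422 (x = -2 + (6*7)*(-10) = -2 + 42*(-10) = -2 - 420 = -422)
V + x = 1296 - 422 = 874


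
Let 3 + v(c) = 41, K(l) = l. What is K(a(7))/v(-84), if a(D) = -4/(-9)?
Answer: 2/171 ≈ 0.011696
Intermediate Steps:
a(D) = 4/9 (a(D) = -4*(-⅑) = 4/9)
v(c) = 38 (v(c) = -3 + 41 = 38)
K(a(7))/v(-84) = (4/9)/38 = (4/9)*(1/38) = 2/171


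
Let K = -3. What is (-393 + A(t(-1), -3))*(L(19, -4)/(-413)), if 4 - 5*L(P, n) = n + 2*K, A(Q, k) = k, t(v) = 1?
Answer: 792/295 ≈ 2.6847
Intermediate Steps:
L(P, n) = 2 - n/5 (L(P, n) = ⅘ - (n + 2*(-3))/5 = ⅘ - (n - 6)/5 = ⅘ - (-6 + n)/5 = ⅘ + (6/5 - n/5) = 2 - n/5)
(-393 + A(t(-1), -3))*(L(19, -4)/(-413)) = (-393 - 3)*((2 - ⅕*(-4))/(-413)) = -396*(2 + ⅘)*(-1)/413 = -5544*(-1)/(5*413) = -396*(-2/295) = 792/295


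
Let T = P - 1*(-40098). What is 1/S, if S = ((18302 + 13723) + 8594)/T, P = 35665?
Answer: 75763/40619 ≈ 1.8652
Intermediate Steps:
T = 75763 (T = 35665 - 1*(-40098) = 35665 + 40098 = 75763)
S = 40619/75763 (S = ((18302 + 13723) + 8594)/75763 = (32025 + 8594)*(1/75763) = 40619*(1/75763) = 40619/75763 ≈ 0.53613)
1/S = 1/(40619/75763) = 75763/40619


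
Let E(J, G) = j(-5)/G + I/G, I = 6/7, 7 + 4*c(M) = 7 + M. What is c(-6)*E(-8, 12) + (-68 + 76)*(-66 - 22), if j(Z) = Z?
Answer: -39395/56 ≈ -703.48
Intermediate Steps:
c(M) = M/4 (c(M) = -7/4 + (7 + M)/4 = -7/4 + (7/4 + M/4) = M/4)
I = 6/7 (I = 6*(1/7) = 6/7 ≈ 0.85714)
E(J, G) = -29/(7*G) (E(J, G) = -5/G + 6/(7*G) = -29/(7*G))
c(-6)*E(-8, 12) + (-68 + 76)*(-66 - 22) = ((1/4)*(-6))*(-29/7/12) + (-68 + 76)*(-66 - 22) = -(-87)/(14*12) + 8*(-88) = -3/2*(-29/84) - 704 = 29/56 - 704 = -39395/56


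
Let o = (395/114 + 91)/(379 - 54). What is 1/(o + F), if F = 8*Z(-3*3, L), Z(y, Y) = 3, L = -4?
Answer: 37050/899969 ≈ 0.041168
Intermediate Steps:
F = 24 (F = 8*3 = 24)
o = 10769/37050 (o = (395*(1/114) + 91)/325 = (395/114 + 91)*(1/325) = (10769/114)*(1/325) = 10769/37050 ≈ 0.29066)
1/(o + F) = 1/(10769/37050 + 24) = 1/(899969/37050) = 37050/899969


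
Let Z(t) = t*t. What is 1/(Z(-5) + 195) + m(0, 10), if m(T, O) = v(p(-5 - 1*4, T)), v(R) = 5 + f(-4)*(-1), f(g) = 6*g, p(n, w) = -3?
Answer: 6381/220 ≈ 29.005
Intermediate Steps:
Z(t) = t**2
v(R) = 29 (v(R) = 5 + (6*(-4))*(-1) = 5 - 24*(-1) = 5 + 24 = 29)
m(T, O) = 29
1/(Z(-5) + 195) + m(0, 10) = 1/((-5)**2 + 195) + 29 = 1/(25 + 195) + 29 = 1/220 + 29 = 6381/220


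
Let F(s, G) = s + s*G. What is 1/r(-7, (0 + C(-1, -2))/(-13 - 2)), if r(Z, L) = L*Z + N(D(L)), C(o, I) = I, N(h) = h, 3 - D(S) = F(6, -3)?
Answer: 15/211 ≈ 0.071090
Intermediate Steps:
F(s, G) = s + G*s
D(S) = 15 (D(S) = 3 - 6*(1 - 3) = 3 - 6*(-2) = 3 - 1*(-12) = 3 + 12 = 15)
r(Z, L) = 15 + L*Z (r(Z, L) = L*Z + 15 = 15 + L*Z)
1/r(-7, (0 + C(-1, -2))/(-13 - 2)) = 1/(15 + ((0 - 2)/(-13 - 2))*(-7)) = 1/(15 - 2/(-15)*(-7)) = 1/(15 - 2*(-1/15)*(-7)) = 1/(15 + (2/15)*(-7)) = 1/(15 - 14/15) = 1/(211/15) = 15/211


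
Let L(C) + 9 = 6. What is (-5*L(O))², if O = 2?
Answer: 225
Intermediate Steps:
L(C) = -3 (L(C) = -9 + 6 = -3)
(-5*L(O))² = (-5*(-3))² = 15² = 225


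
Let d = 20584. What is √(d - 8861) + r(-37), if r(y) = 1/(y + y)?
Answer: -1/74 + √11723 ≈ 108.26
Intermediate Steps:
r(y) = 1/(2*y)
√(d - 8861) + r(-37) = √(20584 - 8861) + (½)/(-37) = √11723 + (½)*(-1/37) = √11723 - 1/74 = -1/74 + √11723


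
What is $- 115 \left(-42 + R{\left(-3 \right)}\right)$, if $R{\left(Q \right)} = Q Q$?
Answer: $3795$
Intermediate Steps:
$R{\left(Q \right)} = Q^{2}$
$- 115 \left(-42 + R{\left(-3 \right)}\right) = - 115 \left(-42 + \left(-3\right)^{2}\right) = - 115 \left(-42 + 9\right) = \left(-115\right) \left(-33\right) = 3795$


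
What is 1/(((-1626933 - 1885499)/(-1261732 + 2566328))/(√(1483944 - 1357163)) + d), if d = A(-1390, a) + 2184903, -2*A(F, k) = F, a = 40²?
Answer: 14737593196664366383819/32210454215443245454205208930 + 71598511523*√126781/16105227107721622727102604465 ≈ 4.5754e-7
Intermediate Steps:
a = 1600
A(F, k) = -F/2
d = 2185598 (d = -½*(-1390) + 2184903 = 695 + 2184903 = 2185598)
1/(((-1626933 - 1885499)/(-1261732 + 2566328))/(√(1483944 - 1357163)) + d) = 1/(((-1626933 - 1885499)/(-1261732 + 2566328))/(√(1483944 - 1357163)) + 2185598) = 1/((-3512432/1304596)/(√126781) + 2185598) = 1/((-3512432*1/1304596)*(√126781/126781) + 2185598) = 1/(-878108*√126781/41349496369 + 2185598) = 1/(2185598 - 878108*√126781/41349496369)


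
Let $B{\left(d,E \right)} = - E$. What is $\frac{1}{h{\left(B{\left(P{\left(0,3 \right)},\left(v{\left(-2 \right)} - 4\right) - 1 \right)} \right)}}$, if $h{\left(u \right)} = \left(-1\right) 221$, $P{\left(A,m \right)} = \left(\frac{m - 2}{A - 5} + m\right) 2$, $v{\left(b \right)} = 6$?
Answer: $- \frac{1}{221} \approx -0.0045249$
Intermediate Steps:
$P{\left(A,m \right)} = 2 m + \frac{2 \left(-2 + m\right)}{-5 + A}$ ($P{\left(A,m \right)} = \left(\frac{-2 + m}{-5 + A} + m\right) 2 = \left(m + \frac{-2 + m}{-5 + A}\right) 2 = 2 m + \frac{2 \left(-2 + m\right)}{-5 + A}$)
$h{\left(u \right)} = -221$
$\frac{1}{h{\left(B{\left(P{\left(0,3 \right)},\left(v{\left(-2 \right)} - 4\right) - 1 \right)} \right)}} = \frac{1}{-221} = - \frac{1}{221}$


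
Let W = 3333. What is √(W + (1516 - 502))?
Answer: 3*√483 ≈ 65.932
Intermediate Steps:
√(W + (1516 - 502)) = √(3333 + (1516 - 502)) = √(3333 + 1014) = √4347 = 3*√483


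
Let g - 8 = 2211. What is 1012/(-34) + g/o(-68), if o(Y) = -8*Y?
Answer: -13973/544 ≈ -25.686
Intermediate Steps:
g = 2219 (g = 8 + 2211 = 2219)
1012/(-34) + g/o(-68) = 1012/(-34) + 2219/((-8*(-68))) = 1012*(-1/34) + 2219/544 = -506/17 + 2219*(1/544) = -506/17 + 2219/544 = -13973/544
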